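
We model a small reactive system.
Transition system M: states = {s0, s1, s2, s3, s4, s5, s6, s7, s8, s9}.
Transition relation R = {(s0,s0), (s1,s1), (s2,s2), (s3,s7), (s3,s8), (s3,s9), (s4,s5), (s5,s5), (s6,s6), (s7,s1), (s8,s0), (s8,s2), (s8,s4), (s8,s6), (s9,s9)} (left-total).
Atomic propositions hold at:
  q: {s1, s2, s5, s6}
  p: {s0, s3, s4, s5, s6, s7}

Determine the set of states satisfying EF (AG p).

{s0, s3, s4, s5, s6, s8}

AG p: greatest fixpoint, start Z0 = {s0, s3, s4, s5, s6, s7}, keep only states in Sat with every successor in Z. Z1 = {s0, s4, s5, s6}; fixed.
Sat(AG p) = {s0, s4, s5, s6}
EF (AG p): least fixpoint, start Z0 = {s0, s4, s5, s6}, add states with some successor in Z. Z1 = {s0, s4, s5, s6, s8}; Z2 = {s0, s3, s4, s5, s6, s8}; fixed.
Sat(EF (AG p)) = {s0, s3, s4, s5, s6, s8}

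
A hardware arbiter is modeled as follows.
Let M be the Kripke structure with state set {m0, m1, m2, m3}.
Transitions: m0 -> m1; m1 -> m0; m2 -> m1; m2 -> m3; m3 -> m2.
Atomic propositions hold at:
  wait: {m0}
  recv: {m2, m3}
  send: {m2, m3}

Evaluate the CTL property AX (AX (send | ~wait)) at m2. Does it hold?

No

Sat(~wait) = {m1, m2, m3}
Sat(send | ~wait) = {m1, m2, m3}
Sat(AX (send | ~wait)) = {s : every successor in {m1, m2, m3}} = {m0, m2, m3}
Sat(AX (AX (send | ~wait))) = {s : every successor in {m0, m2, m3}} = {m1, m3}
m2 ∉ Sat(AX (AX (send | ~wait))) = {m1, m3}, so the formula does not hold at m2.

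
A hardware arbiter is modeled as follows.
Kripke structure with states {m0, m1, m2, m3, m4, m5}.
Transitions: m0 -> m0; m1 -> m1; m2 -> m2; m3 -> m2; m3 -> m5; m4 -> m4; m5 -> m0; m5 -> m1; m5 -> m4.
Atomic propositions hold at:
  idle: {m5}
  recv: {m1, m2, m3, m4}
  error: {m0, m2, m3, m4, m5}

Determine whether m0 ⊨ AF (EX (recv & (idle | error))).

Sat(idle | error) = {m0, m2, m3, m4, m5}
Sat(recv & (idle | error)) = {m2, m3, m4}
Sat(EX (recv & (idle | error))) = {s : some successor in {m2, m3, m4}} = {m2, m3, m4, m5}
AF (EX (recv & (idle | error))): least fixpoint, start Z0 = {m2, m3, m4, m5}, add states with every successor in Z. Already a fixed point.
Sat(AF (EX (recv & (idle | error)))) = {m2, m3, m4, m5}
m0 ∉ Sat(AF (EX (recv & (idle | error)))) = {m2, m3, m4, m5}, so the formula does not hold at m0.

No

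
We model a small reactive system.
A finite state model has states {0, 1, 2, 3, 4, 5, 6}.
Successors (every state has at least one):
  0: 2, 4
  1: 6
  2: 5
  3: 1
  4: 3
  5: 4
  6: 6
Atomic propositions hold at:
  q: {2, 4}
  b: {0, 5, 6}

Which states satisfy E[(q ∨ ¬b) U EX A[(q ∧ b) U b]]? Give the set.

{1, 2, 3, 4, 6}

Sat(¬b) = {1, 2, 3, 4}
Sat(q ∨ ¬b) = {1, 2, 3, 4}
Sat(q ∧ b) = ∅
A[(q ∧ b) U b]: least fixpoint, start Z0 = Sat(b) = {0, 5, 6}, add states in Sat(q ∧ b) with every successor in Z. Already a fixed point.
Sat(A[(q ∧ b) U b]) = {0, 5, 6}
Sat(EX A[(q ∧ b) U b]) = {s : some successor in {0, 5, 6}} = {1, 2, 6}
E[(q ∨ ¬b) U EX A[(q ∧ b) U b]]: least fixpoint, start Z0 = Sat(EX A[(q ∧ b) U b]) = {1, 2, 6}, add states in Sat(q ∨ ¬b) with some successor in Z. Z1 = {1, 2, 3, 6}; Z2 = {1, 2, 3, 4, 6}; fixed.
Sat(E[(q ∨ ¬b) U EX A[(q ∧ b) U b]]) = {1, 2, 3, 4, 6}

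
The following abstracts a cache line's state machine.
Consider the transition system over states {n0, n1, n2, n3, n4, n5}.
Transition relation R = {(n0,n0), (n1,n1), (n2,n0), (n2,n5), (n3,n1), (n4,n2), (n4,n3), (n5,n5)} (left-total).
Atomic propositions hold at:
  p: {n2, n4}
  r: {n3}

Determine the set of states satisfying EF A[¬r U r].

Sat(¬r) = {n0, n1, n2, n4, n5}
A[¬r U r]: least fixpoint, start Z0 = Sat(r) = {n3}, add states in Sat(¬r) with every successor in Z. Already a fixed point.
Sat(A[¬r U r]) = {n3}
EF A[¬r U r]: least fixpoint, start Z0 = {n3}, add states with some successor in Z. Z1 = {n3, n4}; fixed.
Sat(EF A[¬r U r]) = {n3, n4}

{n3, n4}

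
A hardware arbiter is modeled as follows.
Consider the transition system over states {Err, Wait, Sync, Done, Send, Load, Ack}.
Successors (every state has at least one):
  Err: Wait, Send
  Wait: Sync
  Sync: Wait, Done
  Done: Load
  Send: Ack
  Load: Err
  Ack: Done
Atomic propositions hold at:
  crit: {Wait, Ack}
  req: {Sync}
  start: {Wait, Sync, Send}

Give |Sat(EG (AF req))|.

2

AF req: least fixpoint, start Z0 = {Sync}, add states with every successor in Z. Z1 = {Wait, Sync}; fixed.
Sat(AF req) = {Wait, Sync}
EG (AF req): greatest fixpoint, start Z0 = {Wait, Sync}, keep only states in Sat with some successor in Z. Already a fixed point.
Sat(EG (AF req)) = {Wait, Sync}
|Sat(EG (AF req))| = |{Wait, Sync}| = 2.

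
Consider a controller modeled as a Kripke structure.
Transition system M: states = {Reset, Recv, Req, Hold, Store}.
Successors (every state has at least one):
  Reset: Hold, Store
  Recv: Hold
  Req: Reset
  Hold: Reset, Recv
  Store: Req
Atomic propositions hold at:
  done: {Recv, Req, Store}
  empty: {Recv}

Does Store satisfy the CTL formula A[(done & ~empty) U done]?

Yes

Sat(~empty) = {Reset, Req, Hold, Store}
Sat(done & ~empty) = {Req, Store}
A[(done & ~empty) U done]: least fixpoint, start Z0 = Sat(done) = {Recv, Req, Store}, add states in Sat(done & ~empty) with every successor in Z. Already a fixed point.
Sat(A[(done & ~empty) U done]) = {Recv, Req, Store}
Store ∈ Sat(A[(done & ~empty) U done]) = {Recv, Req, Store}, so the formula holds at Store.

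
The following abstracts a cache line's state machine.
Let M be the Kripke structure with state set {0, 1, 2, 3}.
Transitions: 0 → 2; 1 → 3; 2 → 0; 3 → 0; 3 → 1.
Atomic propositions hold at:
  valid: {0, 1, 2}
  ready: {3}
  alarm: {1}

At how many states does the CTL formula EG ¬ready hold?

Sat(¬ready) = {0, 1, 2}
EG ¬ready: greatest fixpoint, start Z0 = {0, 1, 2}, keep only states in Sat with some successor in Z. Z1 = {0, 2}; fixed.
Sat(EG ¬ready) = {0, 2}
|Sat(EG ¬ready)| = |{0, 2}| = 2.

2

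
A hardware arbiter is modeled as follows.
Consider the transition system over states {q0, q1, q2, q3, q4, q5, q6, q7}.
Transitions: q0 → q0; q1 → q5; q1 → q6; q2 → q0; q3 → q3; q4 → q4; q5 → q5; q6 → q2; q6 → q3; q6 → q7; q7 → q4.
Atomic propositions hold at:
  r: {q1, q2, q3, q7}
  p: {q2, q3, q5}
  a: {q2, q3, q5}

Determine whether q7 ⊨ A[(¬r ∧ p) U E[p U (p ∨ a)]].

Sat(¬r) = {q0, q4, q5, q6}
Sat(¬r ∧ p) = {q5}
Sat(p ∨ a) = {q2, q3, q5}
E[p U (p ∨ a)]: least fixpoint, start Z0 = Sat((p ∨ a)) = {q2, q3, q5}, add states in Sat(p) with some successor in Z. Already a fixed point.
Sat(E[p U (p ∨ a)]) = {q2, q3, q5}
A[(¬r ∧ p) U E[p U (p ∨ a)]]: least fixpoint, start Z0 = Sat(E[p U (p ∨ a)]) = {q2, q3, q5}, add states in Sat(¬r ∧ p) with every successor in Z. Already a fixed point.
Sat(A[(¬r ∧ p) U E[p U (p ∨ a)]]) = {q2, q3, q5}
q7 ∉ Sat(A[(¬r ∧ p) U E[p U (p ∨ a)]]) = {q2, q3, q5}, so the formula does not hold at q7.

No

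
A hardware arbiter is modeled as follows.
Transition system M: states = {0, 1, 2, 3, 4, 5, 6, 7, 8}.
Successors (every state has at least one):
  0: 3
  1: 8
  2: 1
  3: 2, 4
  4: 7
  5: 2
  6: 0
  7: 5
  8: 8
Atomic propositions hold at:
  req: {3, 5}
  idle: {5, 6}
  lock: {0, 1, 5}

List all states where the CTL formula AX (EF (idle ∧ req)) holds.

{0, 4, 6, 7}

Sat(idle ∧ req) = {5}
EF (idle ∧ req): least fixpoint, start Z0 = {5}, add states with some successor in Z. Z1 = {5, 7}; Z2 = {4, 5, 7}; Z3 = {3, 4, 5, 7}; Z4 = {0, 3, 4, 5, 7}; Z5 = {0, 3, 4, 5, 6, 7}; fixed.
Sat(EF (idle ∧ req)) = {0, 3, 4, 5, 6, 7}
Sat(AX (EF (idle ∧ req))) = {s : every successor in {0, 3, 4, 5, 6, 7}} = {0, 4, 6, 7}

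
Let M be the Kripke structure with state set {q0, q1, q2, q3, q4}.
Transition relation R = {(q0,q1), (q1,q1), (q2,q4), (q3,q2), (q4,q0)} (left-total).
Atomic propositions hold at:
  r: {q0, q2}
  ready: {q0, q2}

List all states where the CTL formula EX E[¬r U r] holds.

{q2, q3, q4}

Sat(¬r) = {q1, q3, q4}
E[¬r U r]: least fixpoint, start Z0 = Sat(r) = {q0, q2}, add states in Sat(¬r) with some successor in Z. Z1 = {q0, q2, q3, q4}; fixed.
Sat(E[¬r U r]) = {q0, q2, q3, q4}
Sat(EX E[¬r U r]) = {s : some successor in {q0, q2, q3, q4}} = {q2, q3, q4}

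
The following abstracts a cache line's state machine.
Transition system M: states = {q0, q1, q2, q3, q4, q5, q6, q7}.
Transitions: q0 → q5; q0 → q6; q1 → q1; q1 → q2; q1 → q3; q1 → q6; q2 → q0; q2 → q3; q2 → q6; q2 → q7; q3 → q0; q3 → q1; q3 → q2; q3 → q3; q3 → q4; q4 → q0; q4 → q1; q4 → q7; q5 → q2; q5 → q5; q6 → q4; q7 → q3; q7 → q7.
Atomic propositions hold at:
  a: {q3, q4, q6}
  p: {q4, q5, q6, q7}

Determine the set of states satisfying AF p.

{q0, q4, q5, q6, q7}

AF p: least fixpoint, start Z0 = {q4, q5, q6, q7}, add states with every successor in Z. Z1 = {q0, q4, q5, q6, q7}; fixed.
Sat(AF p) = {q0, q4, q5, q6, q7}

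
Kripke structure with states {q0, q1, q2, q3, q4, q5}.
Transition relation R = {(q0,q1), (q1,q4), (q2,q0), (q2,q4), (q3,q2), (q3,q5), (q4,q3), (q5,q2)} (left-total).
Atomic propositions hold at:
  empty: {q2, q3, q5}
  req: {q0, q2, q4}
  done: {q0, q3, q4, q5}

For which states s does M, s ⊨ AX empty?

Sat(AX empty) = {s : every successor in {q2, q3, q5}} = {q3, q4, q5}

{q3, q4, q5}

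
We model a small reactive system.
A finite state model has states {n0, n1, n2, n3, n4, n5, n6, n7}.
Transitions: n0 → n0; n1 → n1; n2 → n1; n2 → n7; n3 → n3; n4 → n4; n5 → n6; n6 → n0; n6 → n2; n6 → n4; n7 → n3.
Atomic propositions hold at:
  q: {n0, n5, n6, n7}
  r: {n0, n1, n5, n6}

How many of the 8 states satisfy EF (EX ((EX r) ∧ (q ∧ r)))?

Sat(EX r) = {s : some successor in {n0, n1, n5, n6}} = {n0, n1, n2, n5, n6}
Sat(q ∧ r) = {n0, n5, n6}
Sat((EX r) ∧ (q ∧ r)) = {n0, n5, n6}
Sat(EX ((EX r) ∧ (q ∧ r))) = {s : some successor in {n0, n5, n6}} = {n0, n5, n6}
EF (EX ((EX r) ∧ (q ∧ r))): least fixpoint, start Z0 = {n0, n5, n6}, add states with some successor in Z. Already a fixed point.
Sat(EF (EX ((EX r) ∧ (q ∧ r)))) = {n0, n5, n6}
|Sat(EF (EX ((EX r) ∧ (q ∧ r))))| = |{n0, n5, n6}| = 3.

3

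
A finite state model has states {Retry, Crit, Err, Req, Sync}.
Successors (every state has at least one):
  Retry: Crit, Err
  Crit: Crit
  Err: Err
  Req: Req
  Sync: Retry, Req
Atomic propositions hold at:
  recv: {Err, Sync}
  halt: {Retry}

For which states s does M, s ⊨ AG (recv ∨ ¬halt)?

Sat(¬halt) = {Crit, Err, Req, Sync}
Sat(recv ∨ ¬halt) = {Crit, Err, Req, Sync}
AG (recv ∨ ¬halt): greatest fixpoint, start Z0 = {Crit, Err, Req, Sync}, keep only states in Sat with every successor in Z. Z1 = {Crit, Err, Req}; fixed.
Sat(AG (recv ∨ ¬halt)) = {Crit, Err, Req}

{Crit, Err, Req}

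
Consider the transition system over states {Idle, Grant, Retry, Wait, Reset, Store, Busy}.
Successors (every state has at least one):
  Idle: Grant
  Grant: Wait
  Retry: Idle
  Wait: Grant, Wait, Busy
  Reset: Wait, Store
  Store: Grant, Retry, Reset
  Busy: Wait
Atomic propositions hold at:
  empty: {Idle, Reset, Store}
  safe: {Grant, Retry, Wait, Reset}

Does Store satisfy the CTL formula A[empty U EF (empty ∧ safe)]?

Sat(empty ∧ safe) = {Reset}
EF (empty ∧ safe): least fixpoint, start Z0 = {Reset}, add states with some successor in Z. Z1 = {Reset, Store}; fixed.
Sat(EF (empty ∧ safe)) = {Reset, Store}
A[empty U EF (empty ∧ safe)]: least fixpoint, start Z0 = Sat(EF (empty ∧ safe)) = {Reset, Store}, add states in Sat(empty) with every successor in Z. Already a fixed point.
Sat(A[empty U EF (empty ∧ safe)]) = {Reset, Store}
Store ∈ Sat(A[empty U EF (empty ∧ safe)]) = {Reset, Store}, so the formula holds at Store.

Yes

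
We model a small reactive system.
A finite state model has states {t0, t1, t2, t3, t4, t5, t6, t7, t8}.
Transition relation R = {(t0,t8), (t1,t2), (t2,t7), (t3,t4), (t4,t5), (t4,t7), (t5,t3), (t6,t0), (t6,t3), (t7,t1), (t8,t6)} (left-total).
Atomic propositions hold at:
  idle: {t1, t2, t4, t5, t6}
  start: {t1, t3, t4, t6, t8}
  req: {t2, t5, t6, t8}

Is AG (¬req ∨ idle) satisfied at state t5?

Sat(¬req) = {t0, t1, t3, t4, t7}
Sat(¬req ∨ idle) = {t0, t1, t2, t3, t4, t5, t6, t7}
AG (¬req ∨ idle): greatest fixpoint, start Z0 = {t0, t1, t2, t3, t4, t5, t6, t7}, keep only states in Sat with every successor in Z. Z1 = {t1, t2, t3, t4, t5, t6, t7}; Z2 = {t1, t2, t3, t4, t5, t7}; fixed.
Sat(AG (¬req ∨ idle)) = {t1, t2, t3, t4, t5, t7}
t5 ∈ Sat(AG (¬req ∨ idle)) = {t1, t2, t3, t4, t5, t7}, so the formula holds at t5.

Yes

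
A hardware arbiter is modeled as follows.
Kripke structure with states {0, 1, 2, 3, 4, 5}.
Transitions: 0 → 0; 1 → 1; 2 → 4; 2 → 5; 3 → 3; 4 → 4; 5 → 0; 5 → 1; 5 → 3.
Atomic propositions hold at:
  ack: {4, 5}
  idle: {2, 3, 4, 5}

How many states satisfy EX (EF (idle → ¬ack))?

Sat(¬ack) = {0, 1, 2, 3}
Sat(idle → ¬ack) = {0, 1, 2, 3}
EF (idle → ¬ack): least fixpoint, start Z0 = {0, 1, 2, 3}, add states with some successor in Z. Z1 = {0, 1, 2, 3, 5}; fixed.
Sat(EF (idle → ¬ack)) = {0, 1, 2, 3, 5}
Sat(EX (EF (idle → ¬ack))) = {s : some successor in {0, 1, 2, 3, 5}} = {0, 1, 2, 3, 5}
|Sat(EX (EF (idle → ¬ack)))| = |{0, 1, 2, 3, 5}| = 5.

5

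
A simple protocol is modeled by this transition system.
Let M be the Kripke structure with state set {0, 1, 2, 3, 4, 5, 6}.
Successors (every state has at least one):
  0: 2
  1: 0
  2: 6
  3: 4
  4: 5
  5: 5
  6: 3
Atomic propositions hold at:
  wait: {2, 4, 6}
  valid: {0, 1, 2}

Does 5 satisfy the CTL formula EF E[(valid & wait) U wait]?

No

Sat(valid & wait) = {2}
E[(valid & wait) U wait]: least fixpoint, start Z0 = Sat(wait) = {2, 4, 6}, add states in Sat(valid & wait) with some successor in Z. Already a fixed point.
Sat(E[(valid & wait) U wait]) = {2, 4, 6}
EF E[(valid & wait) U wait]: least fixpoint, start Z0 = {2, 4, 6}, add states with some successor in Z. Z1 = {0, 2, 3, 4, 6}; Z2 = {0, 1, 2, 3, 4, 6}; fixed.
Sat(EF E[(valid & wait) U wait]) = {0, 1, 2, 3, 4, 6}
5 ∉ Sat(EF E[(valid & wait) U wait]) = {0, 1, 2, 3, 4, 6}, so the formula does not hold at 5.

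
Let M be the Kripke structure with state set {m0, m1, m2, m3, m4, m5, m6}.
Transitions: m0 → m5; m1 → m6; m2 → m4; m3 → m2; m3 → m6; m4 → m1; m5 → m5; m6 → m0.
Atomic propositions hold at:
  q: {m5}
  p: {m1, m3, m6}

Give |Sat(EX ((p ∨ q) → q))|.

5

Sat(p ∨ q) = {m1, m3, m5, m6}
Sat((p ∨ q) → q) = {m0, m2, m4, m5}
Sat(EX ((p ∨ q) → q)) = {s : some successor in {m0, m2, m4, m5}} = {m0, m2, m3, m5, m6}
|Sat(EX ((p ∨ q) → q))| = |{m0, m2, m3, m5, m6}| = 5.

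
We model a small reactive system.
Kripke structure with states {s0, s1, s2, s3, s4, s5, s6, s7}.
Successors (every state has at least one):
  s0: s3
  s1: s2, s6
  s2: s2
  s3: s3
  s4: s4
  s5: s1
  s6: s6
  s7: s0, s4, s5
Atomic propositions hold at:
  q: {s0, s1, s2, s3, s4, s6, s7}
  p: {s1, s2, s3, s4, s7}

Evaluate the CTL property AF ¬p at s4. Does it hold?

No

Sat(¬p) = {s0, s5, s6}
AF ¬p: least fixpoint, start Z0 = {s0, s5, s6}, add states with every successor in Z. Already a fixed point.
Sat(AF ¬p) = {s0, s5, s6}
s4 ∉ Sat(AF ¬p) = {s0, s5, s6}, so the formula does not hold at s4.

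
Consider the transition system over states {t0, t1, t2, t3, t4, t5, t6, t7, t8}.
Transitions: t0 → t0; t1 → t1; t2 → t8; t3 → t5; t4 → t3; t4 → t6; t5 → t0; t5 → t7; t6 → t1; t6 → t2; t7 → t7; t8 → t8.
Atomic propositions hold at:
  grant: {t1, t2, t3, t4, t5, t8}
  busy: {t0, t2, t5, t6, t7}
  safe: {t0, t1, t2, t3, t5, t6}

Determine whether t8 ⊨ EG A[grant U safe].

A[grant U safe]: least fixpoint, start Z0 = Sat(safe) = {t0, t1, t2, t3, t5, t6}, add states in Sat(grant) with every successor in Z. Z1 = {t0, t1, t2, t3, t4, t5, t6}; fixed.
Sat(A[grant U safe]) = {t0, t1, t2, t3, t4, t5, t6}
EG A[grant U safe]: greatest fixpoint, start Z0 = {t0, t1, t2, t3, t4, t5, t6}, keep only states in Sat with some successor in Z. Z1 = {t0, t1, t3, t4, t5, t6}; fixed.
Sat(EG A[grant U safe]) = {t0, t1, t3, t4, t5, t6}
t8 ∉ Sat(EG A[grant U safe]) = {t0, t1, t3, t4, t5, t6}, so the formula does not hold at t8.

No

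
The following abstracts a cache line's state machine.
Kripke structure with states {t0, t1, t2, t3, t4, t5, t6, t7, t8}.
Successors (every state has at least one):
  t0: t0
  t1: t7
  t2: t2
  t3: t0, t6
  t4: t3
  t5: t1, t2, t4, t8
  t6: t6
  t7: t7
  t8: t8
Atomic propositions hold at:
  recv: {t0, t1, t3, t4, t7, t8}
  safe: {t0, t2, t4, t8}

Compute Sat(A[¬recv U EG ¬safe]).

Sat(¬recv) = {t2, t5, t6}
Sat(¬safe) = {t1, t3, t5, t6, t7}
EG ¬safe: greatest fixpoint, start Z0 = {t1, t3, t5, t6, t7}, keep only states in Sat with some successor in Z. Already a fixed point.
Sat(EG ¬safe) = {t1, t3, t5, t6, t7}
A[¬recv U EG ¬safe]: least fixpoint, start Z0 = Sat(EG ¬safe) = {t1, t3, t5, t6, t7}, add states in Sat(¬recv) with every successor in Z. Already a fixed point.
Sat(A[¬recv U EG ¬safe]) = {t1, t3, t5, t6, t7}

{t1, t3, t5, t6, t7}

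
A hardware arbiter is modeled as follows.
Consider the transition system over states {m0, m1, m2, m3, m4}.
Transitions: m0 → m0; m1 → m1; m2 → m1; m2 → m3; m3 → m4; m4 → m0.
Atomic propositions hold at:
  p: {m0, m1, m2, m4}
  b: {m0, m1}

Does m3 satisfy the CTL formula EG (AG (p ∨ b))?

Sat(p ∨ b) = {m0, m1, m2, m4}
AG (p ∨ b): greatest fixpoint, start Z0 = {m0, m1, m2, m4}, keep only states in Sat with every successor in Z. Z1 = {m0, m1, m4}; fixed.
Sat(AG (p ∨ b)) = {m0, m1, m4}
EG (AG (p ∨ b)): greatest fixpoint, start Z0 = {m0, m1, m4}, keep only states in Sat with some successor in Z. Already a fixed point.
Sat(EG (AG (p ∨ b))) = {m0, m1, m4}
m3 ∉ Sat(EG (AG (p ∨ b))) = {m0, m1, m4}, so the formula does not hold at m3.

No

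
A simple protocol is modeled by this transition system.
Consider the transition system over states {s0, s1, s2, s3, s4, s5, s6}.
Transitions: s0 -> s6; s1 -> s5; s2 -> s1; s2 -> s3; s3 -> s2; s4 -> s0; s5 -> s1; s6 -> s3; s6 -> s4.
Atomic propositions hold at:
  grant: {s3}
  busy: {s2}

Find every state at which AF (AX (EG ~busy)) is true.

Sat(~busy) = {s0, s1, s3, s4, s5, s6}
EG ~busy: greatest fixpoint, start Z0 = {s0, s1, s3, s4, s5, s6}, keep only states in Sat with some successor in Z. Z1 = {s0, s1, s4, s5, s6}; fixed.
Sat(EG ~busy) = {s0, s1, s4, s5, s6}
Sat(AX (EG ~busy)) = {s : every successor in {s0, s1, s4, s5, s6}} = {s0, s1, s4, s5}
AF (AX (EG ~busy)): least fixpoint, start Z0 = {s0, s1, s4, s5}, add states with every successor in Z. Already a fixed point.
Sat(AF (AX (EG ~busy))) = {s0, s1, s4, s5}

{s0, s1, s4, s5}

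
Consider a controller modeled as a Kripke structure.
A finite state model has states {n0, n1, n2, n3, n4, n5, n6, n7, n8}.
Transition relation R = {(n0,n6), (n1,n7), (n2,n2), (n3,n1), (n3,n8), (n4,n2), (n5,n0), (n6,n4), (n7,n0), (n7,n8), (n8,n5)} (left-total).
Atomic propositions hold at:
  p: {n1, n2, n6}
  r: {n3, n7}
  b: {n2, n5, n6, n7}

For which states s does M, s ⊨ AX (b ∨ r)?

Sat(b ∨ r) = {n2, n3, n5, n6, n7}
Sat(AX (b ∨ r)) = {s : every successor in {n2, n3, n5, n6, n7}} = {n0, n1, n2, n4, n8}

{n0, n1, n2, n4, n8}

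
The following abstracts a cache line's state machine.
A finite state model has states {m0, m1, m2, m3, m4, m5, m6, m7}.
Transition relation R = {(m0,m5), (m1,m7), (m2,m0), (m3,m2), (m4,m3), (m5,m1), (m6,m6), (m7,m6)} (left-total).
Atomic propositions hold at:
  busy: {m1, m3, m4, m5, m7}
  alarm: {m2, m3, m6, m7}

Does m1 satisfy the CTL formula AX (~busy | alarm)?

Sat(~busy) = {m0, m2, m6}
Sat(~busy | alarm) = {m0, m2, m3, m6, m7}
Sat(AX (~busy | alarm)) = {s : every successor in {m0, m2, m3, m6, m7}} = {m1, m2, m3, m4, m6, m7}
m1 ∈ Sat(AX (~busy | alarm)) = {m1, m2, m3, m4, m6, m7}, so the formula holds at m1.

Yes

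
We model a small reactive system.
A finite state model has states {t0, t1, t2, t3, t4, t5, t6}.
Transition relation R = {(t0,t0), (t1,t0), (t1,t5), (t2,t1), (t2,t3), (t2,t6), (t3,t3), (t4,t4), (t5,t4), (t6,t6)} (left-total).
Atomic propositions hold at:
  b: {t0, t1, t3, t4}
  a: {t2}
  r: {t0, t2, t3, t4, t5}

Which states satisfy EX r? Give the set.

{t0, t1, t2, t3, t4, t5}

Sat(EX r) = {s : some successor in {t0, t2, t3, t4, t5}} = {t0, t1, t2, t3, t4, t5}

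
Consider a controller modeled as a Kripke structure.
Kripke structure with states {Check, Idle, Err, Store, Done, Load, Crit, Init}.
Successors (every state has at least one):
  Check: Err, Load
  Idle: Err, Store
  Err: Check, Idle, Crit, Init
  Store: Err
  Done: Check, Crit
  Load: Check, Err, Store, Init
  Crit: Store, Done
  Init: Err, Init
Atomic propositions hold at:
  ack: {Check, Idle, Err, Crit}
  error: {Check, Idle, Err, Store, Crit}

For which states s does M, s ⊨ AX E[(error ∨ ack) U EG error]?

Sat(error ∨ ack) = {Check, Idle, Err, Store, Crit}
EG error: greatest fixpoint, start Z0 = {Check, Idle, Err, Store, Crit}, keep only states in Sat with some successor in Z. Already a fixed point.
Sat(EG error) = {Check, Idle, Err, Store, Crit}
E[(error ∨ ack) U EG error]: least fixpoint, start Z0 = Sat(EG error) = {Check, Idle, Err, Store, Crit}, add states in Sat(error ∨ ack) with some successor in Z. Already a fixed point.
Sat(E[(error ∨ ack) U EG error]) = {Check, Idle, Err, Store, Crit}
Sat(AX E[(error ∨ ack) U EG error]) = {s : every successor in {Check, Idle, Err, Store, Crit}} = {Idle, Store, Done}

{Idle, Store, Done}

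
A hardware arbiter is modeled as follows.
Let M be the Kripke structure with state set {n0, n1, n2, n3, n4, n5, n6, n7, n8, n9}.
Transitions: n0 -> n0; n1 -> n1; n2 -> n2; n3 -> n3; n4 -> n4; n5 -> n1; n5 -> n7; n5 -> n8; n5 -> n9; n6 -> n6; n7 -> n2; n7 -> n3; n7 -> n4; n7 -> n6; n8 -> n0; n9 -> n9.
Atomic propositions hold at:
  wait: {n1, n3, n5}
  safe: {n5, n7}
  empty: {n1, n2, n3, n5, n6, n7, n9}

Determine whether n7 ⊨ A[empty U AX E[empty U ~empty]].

Sat(~empty) = {n0, n4, n8}
E[empty U ~empty]: least fixpoint, start Z0 = Sat(~empty) = {n0, n4, n8}, add states in Sat(empty) with some successor in Z. Z1 = {n0, n4, n5, n7, n8}; fixed.
Sat(E[empty U ~empty]) = {n0, n4, n5, n7, n8}
Sat(AX E[empty U ~empty]) = {s : every successor in {n0, n4, n5, n7, n8}} = {n0, n4, n8}
A[empty U AX E[empty U ~empty]]: least fixpoint, start Z0 = Sat(AX E[empty U ~empty]) = {n0, n4, n8}, add states in Sat(empty) with every successor in Z. Already a fixed point.
Sat(A[empty U AX E[empty U ~empty]]) = {n0, n4, n8}
n7 ∉ Sat(A[empty U AX E[empty U ~empty]]) = {n0, n4, n8}, so the formula does not hold at n7.

No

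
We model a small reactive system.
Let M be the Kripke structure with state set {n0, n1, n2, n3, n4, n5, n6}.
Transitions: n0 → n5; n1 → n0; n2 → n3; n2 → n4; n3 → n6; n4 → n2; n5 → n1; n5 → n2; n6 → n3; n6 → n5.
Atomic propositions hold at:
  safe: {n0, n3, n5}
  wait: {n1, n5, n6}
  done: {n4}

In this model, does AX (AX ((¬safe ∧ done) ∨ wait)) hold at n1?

Yes

Sat(¬safe) = {n1, n2, n4, n6}
Sat(¬safe ∧ done) = {n4}
Sat((¬safe ∧ done) ∨ wait) = {n1, n4, n5, n6}
Sat(AX ((¬safe ∧ done) ∨ wait)) = {s : every successor in {n1, n4, n5, n6}} = {n0, n3}
Sat(AX (AX ((¬safe ∧ done) ∨ wait))) = {s : every successor in {n0, n3}} = {n1}
n1 ∈ Sat(AX (AX ((¬safe ∧ done) ∨ wait))) = {n1}, so the formula holds at n1.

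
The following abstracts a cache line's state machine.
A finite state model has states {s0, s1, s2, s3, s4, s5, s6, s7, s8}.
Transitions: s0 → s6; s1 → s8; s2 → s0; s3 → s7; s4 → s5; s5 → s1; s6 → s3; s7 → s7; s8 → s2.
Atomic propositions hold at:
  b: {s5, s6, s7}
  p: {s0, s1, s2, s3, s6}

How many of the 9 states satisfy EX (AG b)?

2

AG b: greatest fixpoint, start Z0 = {s5, s6, s7}, keep only states in Sat with every successor in Z. Z1 = {s7}; fixed.
Sat(AG b) = {s7}
Sat(EX (AG b)) = {s : some successor in {s7}} = {s3, s7}
|Sat(EX (AG b))| = |{s3, s7}| = 2.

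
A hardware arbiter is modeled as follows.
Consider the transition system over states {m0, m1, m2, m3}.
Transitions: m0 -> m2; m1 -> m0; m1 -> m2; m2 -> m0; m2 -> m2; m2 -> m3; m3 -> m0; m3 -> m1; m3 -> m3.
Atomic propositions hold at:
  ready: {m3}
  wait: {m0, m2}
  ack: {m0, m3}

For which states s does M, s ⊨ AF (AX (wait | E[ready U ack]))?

E[ready U ack]: least fixpoint, start Z0 = Sat(ack) = {m0, m3}, add states in Sat(ready) with some successor in Z. Already a fixed point.
Sat(E[ready U ack]) = {m0, m3}
Sat(wait | E[ready U ack]) = {m0, m2, m3}
Sat(AX (wait | E[ready U ack])) = {s : every successor in {m0, m2, m3}} = {m0, m1, m2}
AF (AX (wait | E[ready U ack])): least fixpoint, start Z0 = {m0, m1, m2}, add states with every successor in Z. Already a fixed point.
Sat(AF (AX (wait | E[ready U ack]))) = {m0, m1, m2}

{m0, m1, m2}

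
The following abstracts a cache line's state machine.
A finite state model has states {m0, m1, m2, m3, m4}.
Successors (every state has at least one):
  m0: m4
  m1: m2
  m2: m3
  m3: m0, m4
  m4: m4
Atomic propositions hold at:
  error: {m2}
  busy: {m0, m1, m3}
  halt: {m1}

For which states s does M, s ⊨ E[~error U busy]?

Sat(~error) = {m0, m1, m3, m4}
E[~error U busy]: least fixpoint, start Z0 = Sat(busy) = {m0, m1, m3}, add states in Sat(~error) with some successor in Z. Already a fixed point.
Sat(E[~error U busy]) = {m0, m1, m3}

{m0, m1, m3}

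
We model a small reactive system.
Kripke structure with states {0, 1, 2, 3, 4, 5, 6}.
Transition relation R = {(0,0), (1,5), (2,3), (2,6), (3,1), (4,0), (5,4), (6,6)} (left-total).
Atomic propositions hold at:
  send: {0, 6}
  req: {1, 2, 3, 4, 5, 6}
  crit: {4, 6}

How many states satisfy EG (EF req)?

EF req: least fixpoint, start Z0 = {1, 2, 3, 4, 5, 6}, add states with some successor in Z. Already a fixed point.
Sat(EF req) = {1, 2, 3, 4, 5, 6}
EG (EF req): greatest fixpoint, start Z0 = {1, 2, 3, 4, 5, 6}, keep only states in Sat with some successor in Z. Z1 = {1, 2, 3, 5, 6}; Z2 = {1, 2, 3, 6}; Z3 = {2, 3, 6}; Z4 = {2, 6}; fixed.
Sat(EG (EF req)) = {2, 6}
|Sat(EG (EF req))| = |{2, 6}| = 2.

2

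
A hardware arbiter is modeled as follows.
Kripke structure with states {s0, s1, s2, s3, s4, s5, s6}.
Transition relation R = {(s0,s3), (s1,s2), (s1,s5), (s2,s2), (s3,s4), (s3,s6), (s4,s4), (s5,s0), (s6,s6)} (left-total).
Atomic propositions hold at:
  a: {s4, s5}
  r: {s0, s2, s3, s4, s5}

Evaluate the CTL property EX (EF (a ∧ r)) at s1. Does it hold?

Sat(a ∧ r) = {s4, s5}
EF (a ∧ r): least fixpoint, start Z0 = {s4, s5}, add states with some successor in Z. Z1 = {s1, s3, s4, s5}; Z2 = {s0, s1, s3, s4, s5}; fixed.
Sat(EF (a ∧ r)) = {s0, s1, s3, s4, s5}
Sat(EX (EF (a ∧ r))) = {s : some successor in {s0, s1, s3, s4, s5}} = {s0, s1, s3, s4, s5}
s1 ∈ Sat(EX (EF (a ∧ r))) = {s0, s1, s3, s4, s5}, so the formula holds at s1.

Yes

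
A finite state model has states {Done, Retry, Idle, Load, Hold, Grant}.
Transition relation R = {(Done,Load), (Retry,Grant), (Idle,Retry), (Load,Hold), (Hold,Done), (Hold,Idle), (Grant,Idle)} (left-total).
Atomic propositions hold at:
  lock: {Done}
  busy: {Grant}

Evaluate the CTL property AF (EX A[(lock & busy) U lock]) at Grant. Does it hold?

No

Sat(lock & busy) = ∅
A[(lock & busy) U lock]: least fixpoint, start Z0 = Sat(lock) = {Done}, add states in Sat(lock & busy) with every successor in Z. Already a fixed point.
Sat(A[(lock & busy) U lock]) = {Done}
Sat(EX A[(lock & busy) U lock]) = {s : some successor in {Done}} = {Hold}
AF (EX A[(lock & busy) U lock]): least fixpoint, start Z0 = {Hold}, add states with every successor in Z. Z1 = {Load, Hold}; Z2 = {Done, Load, Hold}; fixed.
Sat(AF (EX A[(lock & busy) U lock])) = {Done, Load, Hold}
Grant ∉ Sat(AF (EX A[(lock & busy) U lock])) = {Done, Load, Hold}, so the formula does not hold at Grant.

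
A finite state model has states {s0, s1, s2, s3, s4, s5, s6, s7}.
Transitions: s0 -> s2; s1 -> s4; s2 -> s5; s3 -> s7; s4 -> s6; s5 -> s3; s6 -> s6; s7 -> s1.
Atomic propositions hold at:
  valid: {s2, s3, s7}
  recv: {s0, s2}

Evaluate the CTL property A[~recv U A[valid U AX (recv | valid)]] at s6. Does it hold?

Sat(~recv) = {s1, s3, s4, s5, s6, s7}
Sat(recv | valid) = {s0, s2, s3, s7}
Sat(AX (recv | valid)) = {s : every successor in {s0, s2, s3, s7}} = {s0, s3, s5}
A[valid U AX (recv | valid)]: least fixpoint, start Z0 = Sat(AX (recv | valid)) = {s0, s3, s5}, add states in Sat(valid) with every successor in Z. Z1 = {s0, s2, s3, s5}; fixed.
Sat(A[valid U AX (recv | valid)]) = {s0, s2, s3, s5}
A[~recv U A[valid U AX (recv | valid)]]: least fixpoint, start Z0 = Sat(A[valid U AX (recv | valid)]) = {s0, s2, s3, s5}, add states in Sat(~recv) with every successor in Z. Already a fixed point.
Sat(A[~recv U A[valid U AX (recv | valid)]]) = {s0, s2, s3, s5}
s6 ∉ Sat(A[~recv U A[valid U AX (recv | valid)]]) = {s0, s2, s3, s5}, so the formula does not hold at s6.

No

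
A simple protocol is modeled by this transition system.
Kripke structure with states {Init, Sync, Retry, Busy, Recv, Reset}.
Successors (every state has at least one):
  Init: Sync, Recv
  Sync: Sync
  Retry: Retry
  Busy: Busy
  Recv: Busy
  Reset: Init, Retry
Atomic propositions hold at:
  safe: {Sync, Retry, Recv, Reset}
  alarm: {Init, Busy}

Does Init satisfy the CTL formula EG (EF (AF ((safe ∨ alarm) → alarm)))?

Sat(safe ∨ alarm) = {Init, Sync, Retry, Busy, Recv, Reset}
Sat((safe ∨ alarm) → alarm) = {Init, Busy}
AF ((safe ∨ alarm) → alarm): least fixpoint, start Z0 = {Init, Busy}, add states with every successor in Z. Z1 = {Init, Busy, Recv}; fixed.
Sat(AF ((safe ∨ alarm) → alarm)) = {Init, Busy, Recv}
EF (AF ((safe ∨ alarm) → alarm)): least fixpoint, start Z0 = {Init, Busy, Recv}, add states with some successor in Z. Z1 = {Init, Busy, Recv, Reset}; fixed.
Sat(EF (AF ((safe ∨ alarm) → alarm))) = {Init, Busy, Recv, Reset}
EG (EF (AF ((safe ∨ alarm) → alarm))): greatest fixpoint, start Z0 = {Init, Busy, Recv, Reset}, keep only states in Sat with some successor in Z. Already a fixed point.
Sat(EG (EF (AF ((safe ∨ alarm) → alarm)))) = {Init, Busy, Recv, Reset}
Init ∈ Sat(EG (EF (AF ((safe ∨ alarm) → alarm)))) = {Init, Busy, Recv, Reset}, so the formula holds at Init.

Yes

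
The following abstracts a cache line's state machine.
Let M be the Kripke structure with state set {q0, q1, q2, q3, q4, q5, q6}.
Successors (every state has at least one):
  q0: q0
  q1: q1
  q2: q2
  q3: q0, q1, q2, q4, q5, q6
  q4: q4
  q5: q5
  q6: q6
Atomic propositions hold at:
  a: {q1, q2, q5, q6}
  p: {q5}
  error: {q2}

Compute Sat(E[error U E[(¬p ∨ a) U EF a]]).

{q1, q2, q3, q5, q6}

Sat(¬p) = {q0, q1, q2, q3, q4, q6}
Sat(¬p ∨ a) = {q0, q1, q2, q3, q4, q5, q6}
EF a: least fixpoint, start Z0 = {q1, q2, q5, q6}, add states with some successor in Z. Z1 = {q1, q2, q3, q5, q6}; fixed.
Sat(EF a) = {q1, q2, q3, q5, q6}
E[(¬p ∨ a) U EF a]: least fixpoint, start Z0 = Sat(EF a) = {q1, q2, q3, q5, q6}, add states in Sat(¬p ∨ a) with some successor in Z. Already a fixed point.
Sat(E[(¬p ∨ a) U EF a]) = {q1, q2, q3, q5, q6}
E[error U E[(¬p ∨ a) U EF a]]: least fixpoint, start Z0 = Sat(E[(¬p ∨ a) U EF a]) = {q1, q2, q3, q5, q6}, add states in Sat(error) with some successor in Z. Already a fixed point.
Sat(E[error U E[(¬p ∨ a) U EF a]]) = {q1, q2, q3, q5, q6}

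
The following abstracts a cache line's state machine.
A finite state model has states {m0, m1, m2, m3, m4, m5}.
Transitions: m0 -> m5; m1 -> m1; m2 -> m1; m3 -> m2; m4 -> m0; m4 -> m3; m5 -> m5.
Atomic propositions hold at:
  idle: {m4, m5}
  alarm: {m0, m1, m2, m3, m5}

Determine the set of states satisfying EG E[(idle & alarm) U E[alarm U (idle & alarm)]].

Sat(idle & alarm) = {m5}
E[alarm U (idle & alarm)]: least fixpoint, start Z0 = Sat((idle & alarm)) = {m5}, add states in Sat(alarm) with some successor in Z. Z1 = {m0, m5}; fixed.
Sat(E[alarm U (idle & alarm)]) = {m0, m5}
E[(idle & alarm) U E[alarm U (idle & alarm)]]: least fixpoint, start Z0 = Sat(E[alarm U (idle & alarm)]) = {m0, m5}, add states in Sat(idle & alarm) with some successor in Z. Already a fixed point.
Sat(E[(idle & alarm) U E[alarm U (idle & alarm)]]) = {m0, m5}
EG E[(idle & alarm) U E[alarm U (idle & alarm)]]: greatest fixpoint, start Z0 = {m0, m5}, keep only states in Sat with some successor in Z. Already a fixed point.
Sat(EG E[(idle & alarm) U E[alarm U (idle & alarm)]]) = {m0, m5}

{m0, m5}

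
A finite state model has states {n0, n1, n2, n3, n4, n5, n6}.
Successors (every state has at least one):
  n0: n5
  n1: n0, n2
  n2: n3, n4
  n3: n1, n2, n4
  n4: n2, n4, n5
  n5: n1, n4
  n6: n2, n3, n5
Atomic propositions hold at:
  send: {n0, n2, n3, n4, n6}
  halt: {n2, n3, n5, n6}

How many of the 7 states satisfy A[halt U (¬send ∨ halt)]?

Sat(¬send) = {n1, n5}
Sat(¬send ∨ halt) = {n1, n2, n3, n5, n6}
A[halt U (¬send ∨ halt)]: least fixpoint, start Z0 = Sat((¬send ∨ halt)) = {n1, n2, n3, n5, n6}, add states in Sat(halt) with every successor in Z. Already a fixed point.
Sat(A[halt U (¬send ∨ halt)]) = {n1, n2, n3, n5, n6}
|Sat(A[halt U (¬send ∨ halt)])| = |{n1, n2, n3, n5, n6}| = 5.

5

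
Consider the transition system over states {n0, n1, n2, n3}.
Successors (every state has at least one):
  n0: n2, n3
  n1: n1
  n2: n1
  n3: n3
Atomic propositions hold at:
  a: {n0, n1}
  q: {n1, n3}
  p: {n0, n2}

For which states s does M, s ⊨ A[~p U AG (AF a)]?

Sat(~p) = {n1, n3}
AF a: least fixpoint, start Z0 = {n0, n1}, add states with every successor in Z. Z1 = {n0, n1, n2}; fixed.
Sat(AF a) = {n0, n1, n2}
AG (AF a): greatest fixpoint, start Z0 = {n0, n1, n2}, keep only states in Sat with every successor in Z. Z1 = {n1, n2}; fixed.
Sat(AG (AF a)) = {n1, n2}
A[~p U AG (AF a)]: least fixpoint, start Z0 = Sat(AG (AF a)) = {n1, n2}, add states in Sat(~p) with every successor in Z. Already a fixed point.
Sat(A[~p U AG (AF a)]) = {n1, n2}

{n1, n2}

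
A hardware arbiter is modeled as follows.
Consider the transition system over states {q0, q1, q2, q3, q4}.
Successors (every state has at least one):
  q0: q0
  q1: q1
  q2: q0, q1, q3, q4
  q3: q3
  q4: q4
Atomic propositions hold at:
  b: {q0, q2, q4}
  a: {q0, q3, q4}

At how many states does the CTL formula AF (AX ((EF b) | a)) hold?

3

EF b: least fixpoint, start Z0 = {q0, q2, q4}, add states with some successor in Z. Already a fixed point.
Sat(EF b) = {q0, q2, q4}
Sat((EF b) | a) = {q0, q2, q3, q4}
Sat(AX ((EF b) | a)) = {s : every successor in {q0, q2, q3, q4}} = {q0, q3, q4}
AF (AX ((EF b) | a)): least fixpoint, start Z0 = {q0, q3, q4}, add states with every successor in Z. Already a fixed point.
Sat(AF (AX ((EF b) | a))) = {q0, q3, q4}
|Sat(AF (AX ((EF b) | a)))| = |{q0, q3, q4}| = 3.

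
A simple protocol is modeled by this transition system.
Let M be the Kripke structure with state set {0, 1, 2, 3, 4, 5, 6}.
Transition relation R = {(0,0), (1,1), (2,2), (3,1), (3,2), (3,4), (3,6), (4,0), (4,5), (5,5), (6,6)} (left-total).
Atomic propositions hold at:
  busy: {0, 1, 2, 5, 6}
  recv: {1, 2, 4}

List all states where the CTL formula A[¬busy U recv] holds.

{1, 2, 4}

Sat(¬busy) = {3, 4}
A[¬busy U recv]: least fixpoint, start Z0 = Sat(recv) = {1, 2, 4}, add states in Sat(¬busy) with every successor in Z. Already a fixed point.
Sat(A[¬busy U recv]) = {1, 2, 4}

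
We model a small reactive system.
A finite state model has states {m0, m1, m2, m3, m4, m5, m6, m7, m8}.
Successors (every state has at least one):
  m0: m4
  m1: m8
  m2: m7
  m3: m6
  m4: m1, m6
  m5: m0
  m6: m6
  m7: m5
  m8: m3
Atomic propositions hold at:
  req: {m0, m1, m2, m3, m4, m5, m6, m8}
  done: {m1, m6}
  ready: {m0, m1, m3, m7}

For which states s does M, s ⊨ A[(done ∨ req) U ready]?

Sat(done ∨ req) = {m0, m1, m2, m3, m4, m5, m6, m8}
A[(done ∨ req) U ready]: least fixpoint, start Z0 = Sat(ready) = {m0, m1, m3, m7}, add states in Sat(done ∨ req) with every successor in Z. Z1 = {m0, m1, m2, m3, m5, m7, m8}; fixed.
Sat(A[(done ∨ req) U ready]) = {m0, m1, m2, m3, m5, m7, m8}

{m0, m1, m2, m3, m5, m7, m8}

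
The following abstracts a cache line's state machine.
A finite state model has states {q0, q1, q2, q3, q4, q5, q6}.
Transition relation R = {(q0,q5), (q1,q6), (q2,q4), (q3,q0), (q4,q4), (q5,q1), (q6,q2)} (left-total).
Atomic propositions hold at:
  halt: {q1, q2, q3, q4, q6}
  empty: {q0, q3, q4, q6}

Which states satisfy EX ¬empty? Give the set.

{q0, q5, q6}

Sat(¬empty) = {q1, q2, q5}
Sat(EX ¬empty) = {s : some successor in {q1, q2, q5}} = {q0, q5, q6}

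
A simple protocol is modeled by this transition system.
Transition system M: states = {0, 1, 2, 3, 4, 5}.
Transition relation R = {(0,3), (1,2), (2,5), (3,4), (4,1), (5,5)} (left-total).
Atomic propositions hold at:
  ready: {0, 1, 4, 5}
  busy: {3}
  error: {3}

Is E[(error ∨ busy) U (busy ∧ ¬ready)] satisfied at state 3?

Yes

Sat(error ∨ busy) = {3}
Sat(¬ready) = {2, 3}
Sat(busy ∧ ¬ready) = {3}
E[(error ∨ busy) U (busy ∧ ¬ready)]: least fixpoint, start Z0 = Sat((busy ∧ ¬ready)) = {3}, add states in Sat(error ∨ busy) with some successor in Z. Already a fixed point.
Sat(E[(error ∨ busy) U (busy ∧ ¬ready)]) = {3}
3 ∈ Sat(E[(error ∨ busy) U (busy ∧ ¬ready)]) = {3}, so the formula holds at 3.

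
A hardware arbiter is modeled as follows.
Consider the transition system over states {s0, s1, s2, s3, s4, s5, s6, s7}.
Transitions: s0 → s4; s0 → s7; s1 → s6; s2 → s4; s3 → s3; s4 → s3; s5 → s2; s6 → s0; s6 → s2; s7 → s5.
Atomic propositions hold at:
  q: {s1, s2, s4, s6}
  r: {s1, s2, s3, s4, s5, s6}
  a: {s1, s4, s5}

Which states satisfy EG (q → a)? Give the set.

Sat(q → a) = {s0, s1, s3, s4, s5, s7}
EG (q → a): greatest fixpoint, start Z0 = {s0, s1, s3, s4, s5, s7}, keep only states in Sat with some successor in Z. Z1 = {s0, s3, s4, s7}; Z2 = {s0, s3, s4}; fixed.
Sat(EG (q → a)) = {s0, s3, s4}

{s0, s3, s4}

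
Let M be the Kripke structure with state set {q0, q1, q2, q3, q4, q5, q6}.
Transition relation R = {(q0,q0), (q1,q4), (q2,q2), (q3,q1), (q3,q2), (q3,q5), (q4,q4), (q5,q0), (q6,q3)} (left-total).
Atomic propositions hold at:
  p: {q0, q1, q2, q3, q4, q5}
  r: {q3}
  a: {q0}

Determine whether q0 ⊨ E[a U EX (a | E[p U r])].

Yes

E[p U r]: least fixpoint, start Z0 = Sat(r) = {q3}, add states in Sat(p) with some successor in Z. Already a fixed point.
Sat(E[p U r]) = {q3}
Sat(a | E[p U r]) = {q0, q3}
Sat(EX (a | E[p U r])) = {s : some successor in {q0, q3}} = {q0, q5, q6}
E[a U EX (a | E[p U r])]: least fixpoint, start Z0 = Sat(EX (a | E[p U r])) = {q0, q5, q6}, add states in Sat(a) with some successor in Z. Already a fixed point.
Sat(E[a U EX (a | E[p U r])]) = {q0, q5, q6}
q0 ∈ Sat(E[a U EX (a | E[p U r])]) = {q0, q5, q6}, so the formula holds at q0.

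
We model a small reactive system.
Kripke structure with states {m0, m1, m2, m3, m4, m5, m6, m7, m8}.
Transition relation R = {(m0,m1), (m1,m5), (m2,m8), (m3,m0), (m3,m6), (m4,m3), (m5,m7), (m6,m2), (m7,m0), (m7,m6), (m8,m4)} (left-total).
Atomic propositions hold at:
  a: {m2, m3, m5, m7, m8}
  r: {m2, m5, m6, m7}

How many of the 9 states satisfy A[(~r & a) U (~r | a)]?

Sat(~r) = {m0, m1, m3, m4, m8}
Sat(~r & a) = {m3, m8}
Sat(~r | a) = {m0, m1, m2, m3, m4, m5, m7, m8}
A[(~r & a) U (~r | a)]: least fixpoint, start Z0 = Sat((~r | a)) = {m0, m1, m2, m3, m4, m5, m7, m8}, add states in Sat(~r & a) with every successor in Z. Already a fixed point.
Sat(A[(~r & a) U (~r | a)]) = {m0, m1, m2, m3, m4, m5, m7, m8}
|Sat(A[(~r & a) U (~r | a)])| = |{m0, m1, m2, m3, m4, m5, m7, m8}| = 8.

8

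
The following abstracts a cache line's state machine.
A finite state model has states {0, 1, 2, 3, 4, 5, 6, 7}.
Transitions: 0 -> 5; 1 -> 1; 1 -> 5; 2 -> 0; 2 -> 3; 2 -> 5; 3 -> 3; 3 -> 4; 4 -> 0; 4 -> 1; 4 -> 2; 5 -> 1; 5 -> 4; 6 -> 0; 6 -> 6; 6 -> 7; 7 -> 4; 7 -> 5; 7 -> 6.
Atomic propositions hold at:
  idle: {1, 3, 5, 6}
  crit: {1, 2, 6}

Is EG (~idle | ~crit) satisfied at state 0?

Yes

Sat(~idle) = {0, 2, 4, 7}
Sat(~crit) = {0, 3, 4, 5, 7}
Sat(~idle | ~crit) = {0, 2, 3, 4, 5, 7}
EG (~idle | ~crit): greatest fixpoint, start Z0 = {0, 2, 3, 4, 5, 7}, keep only states in Sat with some successor in Z. Already a fixed point.
Sat(EG (~idle | ~crit)) = {0, 2, 3, 4, 5, 7}
0 ∈ Sat(EG (~idle | ~crit)) = {0, 2, 3, 4, 5, 7}, so the formula holds at 0.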